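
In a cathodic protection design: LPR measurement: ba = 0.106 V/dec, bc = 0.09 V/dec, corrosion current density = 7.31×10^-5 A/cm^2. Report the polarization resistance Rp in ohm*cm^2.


Apply the Stern-Geary equation: Rp = ba*bc / (2.303*icorr*(ba+bc))
ba*bc = 0.106*0.09 = 0.00954
ba+bc = 0.196; 2.303*icorr*(ba+bc) = 2.303*7.31×10^-5*0.196 = 3.2996463×10^-5
Rp = 0.00954 / 3.2996463×10^-5 = 289.12 ohm*cm^2

289.12 ohm*cm^2


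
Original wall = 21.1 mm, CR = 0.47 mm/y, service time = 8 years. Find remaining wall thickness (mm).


Remaining wall = original − CR × time
t = 21.1 − 0.47*8 = 21.1 − 3.76 = 17.34 mm

17.34 mm


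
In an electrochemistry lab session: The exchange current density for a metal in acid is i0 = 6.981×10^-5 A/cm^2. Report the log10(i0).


i0 = 6.981×10^-5 A/cm^2
log10(i0) = -4.156

-4.156


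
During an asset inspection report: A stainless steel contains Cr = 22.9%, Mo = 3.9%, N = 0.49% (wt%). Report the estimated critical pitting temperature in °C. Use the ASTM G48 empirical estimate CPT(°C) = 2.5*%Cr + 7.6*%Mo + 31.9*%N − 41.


Apply the ASTM G48 empirical CPT estimate: CPT(°C) = 2.5*%Cr + 7.6*%Mo + 31.9*%N − 41
2.5*22.9 = 57.25; 7.6*3.9 = 29.64; 31.9*0.49 = 15.631
CPT = 57.25 + 29.64 + 15.631 − 41 = 61.521 °C
Rounded to 0.1 °C: CPT ≈ 61.5 °C

61.5 °C


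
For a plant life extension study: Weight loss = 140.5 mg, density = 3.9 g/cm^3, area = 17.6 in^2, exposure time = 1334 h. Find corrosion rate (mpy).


Apply the mpy weight-loss relation: CR = 534 * W / (D * A * T)
Numerator: 534 * 140.5 = 75027.0
Denominator: 3.9 * 17.6 * 1334 = 91565.76
CR = 75027.0 / 91565.76 = 0.81938 mpy

0.81938 mpy


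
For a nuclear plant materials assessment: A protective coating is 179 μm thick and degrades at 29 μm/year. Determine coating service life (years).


Service life = thickness / degradation rate
Life = 179 / 29 = 6.2 years

6.2 years


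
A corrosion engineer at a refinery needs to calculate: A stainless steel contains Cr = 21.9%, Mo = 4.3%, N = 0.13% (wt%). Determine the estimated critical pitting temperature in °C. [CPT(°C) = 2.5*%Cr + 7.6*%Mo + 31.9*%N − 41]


Apply the ASTM G48 empirical CPT estimate: CPT(°C) = 2.5*%Cr + 7.6*%Mo + 31.9*%N − 41
2.5*21.9 = 54.75; 7.6*4.3 = 32.68; 31.9*0.13 = 4.147
CPT = 54.75 + 32.68 + 4.147 − 41 = 50.577 °C
Rounded to 0.1 °C: CPT ≈ 50.6 °C

50.6 °C


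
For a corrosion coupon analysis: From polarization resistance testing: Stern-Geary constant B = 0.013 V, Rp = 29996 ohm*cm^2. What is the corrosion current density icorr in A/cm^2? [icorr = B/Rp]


Apply the Stern-Geary relation: icorr = B / Rp
icorr = 0.013 / 29996 = 4.334×10^-7 A/cm^2

4.334×10^-7 A/cm^2


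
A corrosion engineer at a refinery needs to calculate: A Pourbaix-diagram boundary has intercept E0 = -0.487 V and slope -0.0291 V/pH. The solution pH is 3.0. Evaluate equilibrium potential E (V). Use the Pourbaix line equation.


Apply the Pourbaix line equation: E = E0 + slope*pH
E = -0.487 + (-0.0291)*3.0 = -0.487 + (-0.0873) = -0.5743 V
Rounded to 3 decimal places: E = -0.574 V

-0.574 V


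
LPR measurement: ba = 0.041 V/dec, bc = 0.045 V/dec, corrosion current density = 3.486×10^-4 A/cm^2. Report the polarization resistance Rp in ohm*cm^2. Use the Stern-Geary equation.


Apply the Stern-Geary equation: Rp = ba*bc / (2.303*icorr*(ba+bc))
ba*bc = 0.041*0.045 = 0.001845
ba+bc = 0.086; 2.303*icorr*(ba+bc) = 2.303*3.486×10^-4*0.086 = 6.9043019×10^-5
Rp = 0.001845 / 6.9043019×10^-5 = 26.7 ohm*cm^2

26.7 ohm*cm^2


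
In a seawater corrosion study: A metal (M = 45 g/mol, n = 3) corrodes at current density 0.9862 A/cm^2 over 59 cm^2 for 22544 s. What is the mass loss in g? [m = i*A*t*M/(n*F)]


Apply Faraday's law: m = i*A*t*M / (n*F)
Total charge passed Q = i*A*t = 0.9862*59*22544 = 1311740.6752 C
m = Q*M/(n*F) = 1311740.6752*45/(3*96485) = 203.92921 g

203.92921 g


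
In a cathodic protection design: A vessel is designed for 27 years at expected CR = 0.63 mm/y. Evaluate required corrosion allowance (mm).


Corrosion allowance = CR × design life
CA = 0.63 * 27 = 17.01 mm

17.01 mm


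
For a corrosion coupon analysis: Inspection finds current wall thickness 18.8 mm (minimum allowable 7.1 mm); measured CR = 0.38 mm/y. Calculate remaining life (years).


Apply the remaining-life relation: RL = (t_current − t_min) / CR
RL = (18.8 − 7.1) / 0.38 = 11.7 / 0.38 = 30.8 years

30.8 years


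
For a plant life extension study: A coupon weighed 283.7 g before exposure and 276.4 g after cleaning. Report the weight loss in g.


Weight loss = initial − final
WL = 283.7 − 276.4 = 7.3 g

7.3 g


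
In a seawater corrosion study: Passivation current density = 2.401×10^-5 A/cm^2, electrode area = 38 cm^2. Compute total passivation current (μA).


I = i_pass * A, then convert A → μA (×10^6)
I = 2.401×10^-5 * 38 * 10^6 = 912.38 μA

912.38 μA


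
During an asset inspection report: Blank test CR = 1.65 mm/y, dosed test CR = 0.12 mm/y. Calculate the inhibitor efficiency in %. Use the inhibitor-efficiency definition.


Apply the inhibitor-efficiency definition: IE = (CR_blank − CR_inh)/CR_blank × 100
IE = (1.65 − 0.12) / 1.65 × 100
IE = 1.53 / 1.65 × 100 = 92.7 %

92.7 %


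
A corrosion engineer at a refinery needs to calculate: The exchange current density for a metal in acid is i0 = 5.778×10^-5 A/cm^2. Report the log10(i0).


i0 = 5.778×10^-5 A/cm^2
log10(i0) = -4.238

-4.238


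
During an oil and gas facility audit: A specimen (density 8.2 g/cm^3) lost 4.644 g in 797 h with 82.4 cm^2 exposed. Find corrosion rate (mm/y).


Apply the mm/y weight-loss relation: CR = 87600 * W / (D * A * T)
Numerator: 87600 * 4.644 = 406814.4
Denominator: 8.2 * 82.4 * 797 = 538516.96
CR = 406814.4 / 538516.96 = 0.755435 mm/y

0.755435 mm/y


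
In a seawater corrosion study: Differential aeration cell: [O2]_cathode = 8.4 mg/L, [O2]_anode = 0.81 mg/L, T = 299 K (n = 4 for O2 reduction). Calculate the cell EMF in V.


Apply the Nernst concentration-cell relation: E = (RT/nF)*ln(C_cathode/C_anode)
RT/nF = 8.314*299/(4*96485) = 0.00644112 V
ln(8.4/0.81) = 2.33895
E = 0.00644112 * 2.33895 = 0.01507 V

0.01507 V


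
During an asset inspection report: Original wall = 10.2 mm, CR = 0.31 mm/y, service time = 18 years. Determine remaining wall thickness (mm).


Remaining wall = original − CR × time
t = 10.2 − 0.31*18 = 10.2 − 5.58 = 4.62 mm

4.62 mm


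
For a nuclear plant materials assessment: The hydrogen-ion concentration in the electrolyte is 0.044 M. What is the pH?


pH = −log10[H+]
pH = −log10(0.044) = 1.36

1.36


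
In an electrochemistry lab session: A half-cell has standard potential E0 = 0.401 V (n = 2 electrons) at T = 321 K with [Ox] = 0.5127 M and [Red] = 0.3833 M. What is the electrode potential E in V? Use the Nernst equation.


Apply the Nernst equation: E = E0 + (RT/nF)*ln([Ox]/[Red])
Step 1: RT/nF = 8.314*321/(2*96485) = 0.0138301 V
Step 2: [Ox]/[Red] = 0.5127/0.3833 = 1.337595
Step 3: ln(1.337595) = 0.290873
Step 4: correction = 0.0138301 * 0.290873 = 0.004 V
E = 0.401 + 0.004 = 0.405 V

0.405 V


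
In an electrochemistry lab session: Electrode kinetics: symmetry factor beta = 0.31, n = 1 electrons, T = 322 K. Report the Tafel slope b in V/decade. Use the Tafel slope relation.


Apply the Tafel slope relation: b = 2.303*R*T/(beta*n*F)
Numerator: 2.303 * 8.314 * 322 = 6165.38
Denominator: 0.31 * 1 * 96485 = 29910.35
b = 6165.38 / 29910.35 = 0.2061 V/decade

0.2061 V/decade


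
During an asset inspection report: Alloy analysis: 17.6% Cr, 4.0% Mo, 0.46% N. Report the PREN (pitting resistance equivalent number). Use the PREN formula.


Apply the PREN formula: PREN = Cr + 3.3*Mo + 16*N
PREN = 17.6 + 3.3*4.0 + 16*0.46
PREN = 17.6 + 13.2 + 7.36 = 38.16

38.16


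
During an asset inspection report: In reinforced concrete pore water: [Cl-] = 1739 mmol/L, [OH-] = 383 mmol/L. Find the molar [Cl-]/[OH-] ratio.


Threshold parameter = [Cl-] / [OH-] (molar basis; both in mmol/L, so units cancel)
Ratio = 1739 / 383 = 4.54

4.54


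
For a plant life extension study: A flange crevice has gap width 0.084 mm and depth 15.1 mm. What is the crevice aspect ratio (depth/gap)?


Aspect ratio = depth / gap
Ratio = 15.1 / 0.084 = 179.8

179.8


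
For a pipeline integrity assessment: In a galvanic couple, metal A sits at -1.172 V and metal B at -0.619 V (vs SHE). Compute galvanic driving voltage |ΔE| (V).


Driving voltage is the absolute potential difference.
|ΔE| = |-1.172 − (-0.619)| = 0.553 V

0.553 V


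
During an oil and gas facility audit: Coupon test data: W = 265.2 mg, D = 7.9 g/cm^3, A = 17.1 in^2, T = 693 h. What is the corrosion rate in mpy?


Apply the mpy weight-loss relation: CR = 534 * W / (D * A * T)
Numerator: 534 * 265.2 = 141616.8
Denominator: 7.9 * 17.1 * 693 = 93617.37
CR = 141616.8 / 93617.37 = 1.513 mpy

1.513 mpy


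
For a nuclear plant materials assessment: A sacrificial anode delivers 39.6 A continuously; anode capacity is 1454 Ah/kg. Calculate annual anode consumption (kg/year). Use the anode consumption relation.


Annual consumption = current * hours per year / capacity
Rate = 39.6 * 8760 / 1454 = 238.6 kg/year

238.6 kg/year


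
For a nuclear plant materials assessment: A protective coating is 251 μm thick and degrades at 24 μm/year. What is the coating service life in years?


Service life = thickness / degradation rate
Life = 251 / 24 = 10.5 years

10.5 years


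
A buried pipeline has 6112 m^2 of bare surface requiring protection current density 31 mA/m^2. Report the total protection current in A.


I = area * current density, then convert mA → A (÷1000)
I = 6112 * 31 / 1000 = 189.47 A

189.47 A


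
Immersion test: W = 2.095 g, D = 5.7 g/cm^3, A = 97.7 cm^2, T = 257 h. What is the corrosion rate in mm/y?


Apply the mm/y weight-loss relation: CR = 87600 * W / (D * A * T)
Numerator: 87600 * 2.095 = 183522.0
Denominator: 5.7 * 97.7 * 257 = 143120.73
CR = 183522.0 / 143120.73 = 1.28229 mm/y

1.28229 mm/y


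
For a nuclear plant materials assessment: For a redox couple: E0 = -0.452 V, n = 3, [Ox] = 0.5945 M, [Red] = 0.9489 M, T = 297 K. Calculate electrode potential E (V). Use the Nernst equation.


Apply the Nernst equation: E = E0 + (RT/nF)*ln([Ox]/[Red])
Step 1: RT/nF = 8.314*297/(3*96485) = 0.00853071 V
Step 2: [Ox]/[Red] = 0.5945/0.9489 = 0.626515
Step 3: ln(0.626515) = -0.467583
Step 4: correction = 0.00853071 * -0.467583 = -0.004 V
E = -0.452 + -0.004 = -0.456 V

-0.456 V


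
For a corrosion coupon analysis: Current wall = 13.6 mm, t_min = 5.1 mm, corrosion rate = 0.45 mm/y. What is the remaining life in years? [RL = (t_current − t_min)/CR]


Apply the remaining-life relation: RL = (t_current − t_min) / CR
RL = (13.6 − 5.1) / 0.45 = 8.5 / 0.45 = 18.9 years

18.9 years


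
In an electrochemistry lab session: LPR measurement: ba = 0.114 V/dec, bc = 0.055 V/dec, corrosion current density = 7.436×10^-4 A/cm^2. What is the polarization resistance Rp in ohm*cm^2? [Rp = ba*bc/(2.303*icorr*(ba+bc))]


Apply the Stern-Geary equation: Rp = ba*bc / (2.303*icorr*(ba+bc))
ba*bc = 0.114*0.055 = 0.00627
ba+bc = 0.169; 2.303*icorr*(ba+bc) = 2.303*7.436×10^-4*0.169 = 2.8941433×10^-4
Rp = 0.00627 / 2.8941433×10^-4 = 21.66 ohm*cm^2

21.66 ohm*cm^2


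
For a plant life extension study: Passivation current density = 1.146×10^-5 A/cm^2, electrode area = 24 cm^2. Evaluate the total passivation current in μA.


I = i_pass * A, then convert A → μA (×10^6)
I = 1.146×10^-5 * 24 * 10^6 = 275.04 μA

275.04 μA


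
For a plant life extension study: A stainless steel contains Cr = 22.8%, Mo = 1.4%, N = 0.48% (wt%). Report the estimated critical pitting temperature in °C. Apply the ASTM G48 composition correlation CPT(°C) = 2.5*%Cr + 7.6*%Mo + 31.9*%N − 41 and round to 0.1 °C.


Apply the ASTM G48 empirical CPT estimate: CPT(°C) = 2.5*%Cr + 7.6*%Mo + 31.9*%N − 41
2.5*22.8 = 57; 7.6*1.4 = 10.64; 31.9*0.48 = 15.312
CPT = 57 + 10.64 + 15.312 − 41 = 41.952 °C
Rounded to 0.1 °C: CPT ≈ 42.0 °C

42.0 °C


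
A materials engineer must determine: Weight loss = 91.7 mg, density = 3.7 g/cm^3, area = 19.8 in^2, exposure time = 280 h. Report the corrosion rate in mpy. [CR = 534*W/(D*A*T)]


Apply the mpy weight-loss relation: CR = 534 * W / (D * A * T)
Numerator: 534 * 91.7 = 48967.8
Denominator: 3.7 * 19.8 * 280 = 20512.8
CR = 48967.8 / 20512.8 = 2.3872 mpy

2.3872 mpy


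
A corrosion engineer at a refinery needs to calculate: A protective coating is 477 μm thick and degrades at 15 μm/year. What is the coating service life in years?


Service life = thickness / degradation rate
Life = 477 / 15 = 31.8 years

31.8 years


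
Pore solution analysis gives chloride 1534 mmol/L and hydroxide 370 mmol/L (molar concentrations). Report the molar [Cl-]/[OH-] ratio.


Threshold parameter = [Cl-] / [OH-] (molar basis; both in mmol/L, so units cancel)
Ratio = 1534 / 370 = 4.15

4.15


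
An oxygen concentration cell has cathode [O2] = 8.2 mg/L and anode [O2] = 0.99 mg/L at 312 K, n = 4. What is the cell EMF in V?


Apply the Nernst concentration-cell relation: E = (RT/nF)*ln(C_cathode/C_anode)
RT/nF = 8.314*312/(4*96485) = 0.00672117 V
ln(8.2/0.99) = 2.11418
E = 0.00672117 * 2.11418 = 0.01421 V

0.01421 V


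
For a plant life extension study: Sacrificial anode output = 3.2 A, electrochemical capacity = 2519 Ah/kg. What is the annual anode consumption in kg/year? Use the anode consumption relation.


Annual consumption = current * hours per year / capacity
Rate = 3.2 * 8760 / 2519 = 11.1 kg/year

11.1 kg/year


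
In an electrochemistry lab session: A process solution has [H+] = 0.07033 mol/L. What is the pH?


pH = −log10[H+]
pH = −log10(0.07033) = 1.15

1.15


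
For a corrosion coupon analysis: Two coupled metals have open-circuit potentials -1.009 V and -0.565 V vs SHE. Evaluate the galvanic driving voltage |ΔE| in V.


Driving voltage is the absolute potential difference.
|ΔE| = |-1.009 − (-0.565)| = 0.444 V

0.444 V


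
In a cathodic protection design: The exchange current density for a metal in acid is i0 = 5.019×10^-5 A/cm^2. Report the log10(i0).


i0 = 5.019×10^-5 A/cm^2
log10(i0) = -4.299

-4.299


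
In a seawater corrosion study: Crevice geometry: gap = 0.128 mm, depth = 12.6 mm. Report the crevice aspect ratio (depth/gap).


Aspect ratio = depth / gap
Ratio = 12.6 / 0.128 = 98.4

98.4


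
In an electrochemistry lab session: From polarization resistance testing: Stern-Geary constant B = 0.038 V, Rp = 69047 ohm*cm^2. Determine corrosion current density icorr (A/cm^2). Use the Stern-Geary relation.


Apply the Stern-Geary relation: icorr = B / Rp
icorr = 0.038 / 69047 = 5.503×10^-7 A/cm^2

5.503×10^-7 A/cm^2


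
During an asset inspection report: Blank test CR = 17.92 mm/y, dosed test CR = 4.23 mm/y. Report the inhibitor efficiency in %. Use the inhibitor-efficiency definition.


Apply the inhibitor-efficiency definition: IE = (CR_blank − CR_inh)/CR_blank × 100
IE = (17.92 − 4.23) / 17.92 × 100
IE = 13.69 / 17.92 × 100 = 76.4 %

76.4 %


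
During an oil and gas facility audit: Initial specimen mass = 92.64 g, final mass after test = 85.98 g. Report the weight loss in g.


Weight loss = initial − final
WL = 92.64 − 85.98 = 6.66 g

6.66 g


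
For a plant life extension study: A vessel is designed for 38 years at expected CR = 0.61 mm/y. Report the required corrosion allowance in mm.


Corrosion allowance = CR × design life
CA = 0.61 * 38 = 23.18 mm

23.18 mm


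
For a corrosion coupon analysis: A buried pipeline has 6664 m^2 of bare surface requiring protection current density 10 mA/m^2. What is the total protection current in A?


I = area * current density, then convert mA → A (÷1000)
I = 6664 * 10 / 1000 = 66.64 A

66.64 A


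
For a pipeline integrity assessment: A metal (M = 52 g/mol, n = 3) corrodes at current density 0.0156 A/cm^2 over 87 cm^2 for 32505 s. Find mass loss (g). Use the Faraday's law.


Apply Faraday's law: m = i*A*t*M / (n*F)
Total charge passed Q = i*A*t = 0.0156*87*32505 = 44115.786 C
m = Q*M/(n*F) = 44115.786*52/(3*96485) = 7.9253 g

7.9253 g


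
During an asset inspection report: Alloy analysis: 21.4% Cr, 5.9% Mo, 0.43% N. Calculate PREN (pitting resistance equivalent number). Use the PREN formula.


Apply the PREN formula: PREN = Cr + 3.3*Mo + 16*N
PREN = 21.4 + 3.3*5.9 + 16*0.43
PREN = 21.4 + 19.47 + 6.88 = 47.75

47.75


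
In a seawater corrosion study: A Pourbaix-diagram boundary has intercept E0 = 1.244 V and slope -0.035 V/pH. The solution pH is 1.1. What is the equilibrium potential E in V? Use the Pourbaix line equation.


Apply the Pourbaix line equation: E = E0 + slope*pH
E = 1.244 + (-0.035)*1.1 = 1.244 + (-0.0385) = 1.2055 V
Rounded to 3 decimal places: E = 1.206 V

1.206 V


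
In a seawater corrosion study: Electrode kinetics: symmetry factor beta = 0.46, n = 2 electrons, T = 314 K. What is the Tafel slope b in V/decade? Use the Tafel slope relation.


Apply the Tafel slope relation: b = 2.303*R*T/(beta*n*F)
Numerator: 2.303 * 8.314 * 314 = 6012.2
Denominator: 0.46 * 2 * 96485 = 88766.2
b = 6012.2 / 88766.2 = 0.068 V/decade

0.068 V/decade


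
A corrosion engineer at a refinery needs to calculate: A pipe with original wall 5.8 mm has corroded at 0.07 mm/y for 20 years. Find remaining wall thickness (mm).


Remaining wall = original − CR × time
t = 5.8 − 0.07*20 = 5.8 − 1.4 = 4.4 mm

4.4 mm


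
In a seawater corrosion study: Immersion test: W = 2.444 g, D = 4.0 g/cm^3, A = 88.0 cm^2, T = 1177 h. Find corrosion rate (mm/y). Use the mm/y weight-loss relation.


Apply the mm/y weight-loss relation: CR = 87600 * W / (D * A * T)
Numerator: 87600 * 2.444 = 214094.4
Denominator: 4.0 * 88.0 * 1177 = 414304.0
CR = 214094.4 / 414304.0 = 0.516757 mm/y

0.516757 mm/y


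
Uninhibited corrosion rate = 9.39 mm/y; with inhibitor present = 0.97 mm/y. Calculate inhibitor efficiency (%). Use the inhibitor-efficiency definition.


Apply the inhibitor-efficiency definition: IE = (CR_blank − CR_inh)/CR_blank × 100
IE = (9.39 − 0.97) / 9.39 × 100
IE = 8.42 / 9.39 × 100 = 89.7 %

89.7 %


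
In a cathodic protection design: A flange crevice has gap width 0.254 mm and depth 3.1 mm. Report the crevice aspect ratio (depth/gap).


Aspect ratio = depth / gap
Ratio = 3.1 / 0.254 = 12.2

12.2


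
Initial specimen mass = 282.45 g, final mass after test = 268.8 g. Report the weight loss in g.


Weight loss = initial − final
WL = 282.45 − 268.8 = 13.65 g

13.65 g


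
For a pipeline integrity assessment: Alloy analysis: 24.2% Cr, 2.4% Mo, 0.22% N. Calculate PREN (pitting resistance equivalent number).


Apply the PREN formula: PREN = Cr + 3.3*Mo + 16*N
PREN = 24.2 + 3.3*2.4 + 16*0.22
PREN = 24.2 + 7.92 + 3.52 = 35.64

35.64


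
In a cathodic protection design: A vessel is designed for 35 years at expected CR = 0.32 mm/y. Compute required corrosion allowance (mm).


Corrosion allowance = CR × design life
CA = 0.32 * 35 = 11.2 mm

11.2 mm


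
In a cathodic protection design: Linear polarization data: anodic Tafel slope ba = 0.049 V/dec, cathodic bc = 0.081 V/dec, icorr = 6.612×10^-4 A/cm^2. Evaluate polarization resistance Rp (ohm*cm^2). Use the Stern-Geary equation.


Apply the Stern-Geary equation: Rp = ba*bc / (2.303*icorr*(ba+bc))
ba*bc = 0.049*0.081 = 0.003969
ba+bc = 0.13; 2.303*icorr*(ba+bc) = 2.303*6.612×10^-4*0.13 = 1.9795667×10^-4
Rp = 0.003969 / 1.9795667×10^-4 = 20.0 ohm*cm^2

20.0 ohm*cm^2


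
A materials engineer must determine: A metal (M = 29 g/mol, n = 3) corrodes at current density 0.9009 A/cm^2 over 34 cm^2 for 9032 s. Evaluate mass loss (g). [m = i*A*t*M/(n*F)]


Apply Faraday's law: m = i*A*t*M / (n*F)
Total charge passed Q = i*A*t = 0.9009*34*9032 = 276655.5792 C
m = Q*M/(n*F) = 276655.5792*29/(3*96485) = 27.71765 g

27.71765 g


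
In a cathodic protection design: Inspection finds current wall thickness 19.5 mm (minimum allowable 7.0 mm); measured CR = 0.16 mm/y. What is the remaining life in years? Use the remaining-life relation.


Apply the remaining-life relation: RL = (t_current − t_min) / CR
RL = (19.5 − 7.0) / 0.16 = 12.5 / 0.16 = 78.1 years

78.1 years


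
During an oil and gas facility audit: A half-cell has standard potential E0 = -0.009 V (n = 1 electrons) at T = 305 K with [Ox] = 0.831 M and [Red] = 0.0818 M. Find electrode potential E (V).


Apply the Nernst equation: E = E0 + (RT/nF)*ln([Ox]/[Red])
Step 1: RT/nF = 8.314*305/(1*96485) = 0.02628149 V
Step 2: [Ox]/[Red] = 0.831/0.0818 = 10.158924
Step 3: ln(10.158924) = 2.318353
Step 4: correction = 0.02628149 * 2.318353 = 0.0609 V
E = -0.009 + 0.0609 = 0.0519 V

0.0519 V


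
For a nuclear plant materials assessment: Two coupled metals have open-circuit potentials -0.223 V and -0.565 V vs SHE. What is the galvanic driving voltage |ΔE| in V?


Driving voltage is the absolute potential difference.
|ΔE| = |-0.223 − (-0.565)| = 0.342 V

0.342 V


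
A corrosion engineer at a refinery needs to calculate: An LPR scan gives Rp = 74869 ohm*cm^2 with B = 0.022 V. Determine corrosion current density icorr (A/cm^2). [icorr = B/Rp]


Apply the Stern-Geary relation: icorr = B / Rp
icorr = 0.022 / 74869 = 2.938×10^-7 A/cm^2

2.938×10^-7 A/cm^2


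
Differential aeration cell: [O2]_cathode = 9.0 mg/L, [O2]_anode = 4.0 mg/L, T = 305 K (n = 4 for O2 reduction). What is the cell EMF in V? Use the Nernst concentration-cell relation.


Apply the Nernst concentration-cell relation: E = (RT/nF)*ln(C_cathode/C_anode)
RT/nF = 8.314*305/(4*96485) = 0.00657037 V
ln(9.0/4.0) = 0.81093
E = 0.00657037 * 0.81093 = 0.00533 V

0.00533 V


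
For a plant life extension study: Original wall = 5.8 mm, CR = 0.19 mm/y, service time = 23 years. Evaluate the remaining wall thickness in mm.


Remaining wall = original − CR × time
t = 5.8 − 0.19*23 = 5.8 − 4.37 = 1.43 mm

1.43 mm


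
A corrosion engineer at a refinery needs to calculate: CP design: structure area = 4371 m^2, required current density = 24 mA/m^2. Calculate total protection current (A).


I = area * current density, then convert mA → A (÷1000)
I = 4371 * 24 / 1000 = 104.9 A

104.9 A


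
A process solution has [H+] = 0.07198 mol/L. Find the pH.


pH = −log10[H+]
pH = −log10(0.07198) = 1.14

1.14


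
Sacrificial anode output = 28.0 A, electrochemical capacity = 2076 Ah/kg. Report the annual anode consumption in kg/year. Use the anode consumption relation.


Annual consumption = current * hours per year / capacity
Rate = 28.0 * 8760 / 2076 = 118.2 kg/year

118.2 kg/year


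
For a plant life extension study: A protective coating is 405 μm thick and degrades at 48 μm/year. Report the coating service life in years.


Service life = thickness / degradation rate
Life = 405 / 48 = 8.4 years

8.4 years


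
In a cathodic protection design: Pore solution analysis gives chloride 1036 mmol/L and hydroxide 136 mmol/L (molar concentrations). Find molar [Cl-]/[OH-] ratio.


Threshold parameter = [Cl-] / [OH-] (molar basis; both in mmol/L, so units cancel)
Ratio = 1036 / 136 = 7.62

7.62


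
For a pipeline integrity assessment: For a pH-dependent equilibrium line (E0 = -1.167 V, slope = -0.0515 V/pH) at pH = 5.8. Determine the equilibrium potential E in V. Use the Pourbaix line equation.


Apply the Pourbaix line equation: E = E0 + slope*pH
E = -1.167 + (-0.0515)*5.8 = -1.167 + (-0.2987) = -1.4657 V
Rounded to 3 decimal places: E = -1.466 V

-1.466 V


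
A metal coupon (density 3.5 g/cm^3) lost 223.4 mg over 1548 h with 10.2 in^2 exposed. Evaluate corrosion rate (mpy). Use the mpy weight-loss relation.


Apply the mpy weight-loss relation: CR = 534 * W / (D * A * T)
Numerator: 534 * 223.4 = 119295.6
Denominator: 3.5 * 10.2 * 1548 = 55263.6
CR = 119295.6 / 55263.6 = 2.1587 mpy

2.1587 mpy


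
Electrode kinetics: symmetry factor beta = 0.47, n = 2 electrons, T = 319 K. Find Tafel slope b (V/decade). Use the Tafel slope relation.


Apply the Tafel slope relation: b = 2.303*R*T/(beta*n*F)
Numerator: 2.303 * 8.314 * 319 = 6107.94
Denominator: 0.47 * 2 * 96485 = 90695.9
b = 6107.94 / 90695.9 = 0.0673 V/decade

0.0673 V/decade


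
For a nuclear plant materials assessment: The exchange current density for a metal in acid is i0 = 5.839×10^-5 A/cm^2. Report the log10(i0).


i0 = 5.839×10^-5 A/cm^2
log10(i0) = -4.234

-4.234


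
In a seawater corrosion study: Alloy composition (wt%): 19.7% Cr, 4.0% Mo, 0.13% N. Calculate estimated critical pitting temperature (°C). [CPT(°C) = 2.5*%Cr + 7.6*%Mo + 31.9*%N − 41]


Apply the ASTM G48 empirical CPT estimate: CPT(°C) = 2.5*%Cr + 7.6*%Mo + 31.9*%N − 41
2.5*19.7 = 49.25; 7.6*4.0 = 30.4; 31.9*0.13 = 4.147
CPT = 49.25 + 30.4 + 4.147 − 41 = 42.797 °C
Rounded to 0.1 °C: CPT ≈ 42.8 °C

42.8 °C


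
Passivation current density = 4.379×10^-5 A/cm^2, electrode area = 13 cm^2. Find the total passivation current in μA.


I = i_pass * A, then convert A → μA (×10^6)
I = 4.379×10^-5 * 13 * 10^6 = 569.27 μA

569.27 μA


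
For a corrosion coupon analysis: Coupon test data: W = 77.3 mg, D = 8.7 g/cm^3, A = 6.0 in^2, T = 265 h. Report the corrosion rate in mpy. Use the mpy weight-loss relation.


Apply the mpy weight-loss relation: CR = 534 * W / (D * A * T)
Numerator: 534 * 77.3 = 41278.2
Denominator: 8.7 * 6.0 * 265 = 13833.0
CR = 41278.2 / 13833.0 = 2.984 mpy

2.984 mpy


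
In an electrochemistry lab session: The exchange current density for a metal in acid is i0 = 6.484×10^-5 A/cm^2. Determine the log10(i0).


i0 = 6.484×10^-5 A/cm^2
log10(i0) = -4.188

-4.188


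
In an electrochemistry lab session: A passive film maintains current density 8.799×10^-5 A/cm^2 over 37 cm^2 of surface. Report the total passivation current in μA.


I = i_pass * A, then convert A → μA (×10^6)
I = 8.799×10^-5 * 37 * 10^6 = 3255.63 μA

3255.63 μA


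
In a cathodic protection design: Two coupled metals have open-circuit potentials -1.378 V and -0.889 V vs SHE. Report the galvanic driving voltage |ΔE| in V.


Driving voltage is the absolute potential difference.
|ΔE| = |-1.378 − (-0.889)| = 0.489 V

0.489 V


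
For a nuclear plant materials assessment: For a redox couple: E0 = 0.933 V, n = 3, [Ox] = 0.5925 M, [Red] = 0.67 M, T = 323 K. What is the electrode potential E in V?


Apply the Nernst equation: E = E0 + (RT/nF)*ln([Ox]/[Red])
Step 1: RT/nF = 8.314*323/(3*96485) = 0.00927751 V
Step 2: [Ox]/[Red] = 0.5925/0.67 = 0.884328
Step 3: ln(0.884328) = -0.122927
Step 4: correction = 0.00927751 * -0.122927 = -0.001 V
E = 0.933 + -0.001 = 0.932 V

0.932 V


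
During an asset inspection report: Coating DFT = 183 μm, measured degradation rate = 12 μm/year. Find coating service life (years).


Service life = thickness / degradation rate
Life = 183 / 12 = 15.3 years

15.3 years


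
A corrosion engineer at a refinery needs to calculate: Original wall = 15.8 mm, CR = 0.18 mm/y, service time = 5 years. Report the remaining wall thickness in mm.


Remaining wall = original − CR × time
t = 15.8 − 0.18*5 = 15.8 − 0.9 = 14.9 mm

14.9 mm


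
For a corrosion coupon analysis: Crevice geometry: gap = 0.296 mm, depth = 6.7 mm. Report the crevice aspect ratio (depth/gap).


Aspect ratio = depth / gap
Ratio = 6.7 / 0.296 = 22.6

22.6


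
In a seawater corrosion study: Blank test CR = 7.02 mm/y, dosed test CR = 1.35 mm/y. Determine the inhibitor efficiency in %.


Apply the inhibitor-efficiency definition: IE = (CR_blank − CR_inh)/CR_blank × 100
IE = (7.02 − 1.35) / 7.02 × 100
IE = 5.67 / 7.02 × 100 = 80.8 %

80.8 %


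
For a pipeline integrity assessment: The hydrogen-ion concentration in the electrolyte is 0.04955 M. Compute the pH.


pH = −log10[H+]
pH = −log10(0.04955) = 1.3

1.3


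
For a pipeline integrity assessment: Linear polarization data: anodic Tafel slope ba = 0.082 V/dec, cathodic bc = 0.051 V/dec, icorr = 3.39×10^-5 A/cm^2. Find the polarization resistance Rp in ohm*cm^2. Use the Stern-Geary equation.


Apply the Stern-Geary equation: Rp = ba*bc / (2.303*icorr*(ba+bc))
ba*bc = 0.082*0.051 = 0.004182
ba+bc = 0.133; 2.303*icorr*(ba+bc) = 2.303*3.39×10^-5*0.133 = 1.0383536×10^-5
Rp = 0.004182 / 1.0383536×10^-5 = 402.8 ohm*cm^2

402.8 ohm*cm^2


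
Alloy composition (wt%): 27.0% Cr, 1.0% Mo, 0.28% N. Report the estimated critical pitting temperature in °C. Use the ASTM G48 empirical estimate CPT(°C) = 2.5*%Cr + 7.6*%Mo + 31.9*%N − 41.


Apply the ASTM G48 empirical CPT estimate: CPT(°C) = 2.5*%Cr + 7.6*%Mo + 31.9*%N − 41
2.5*27.0 = 67.5; 7.6*1.0 = 7.6; 31.9*0.28 = 8.932
CPT = 67.5 + 7.6 + 8.932 − 41 = 43.032 °C
Rounded to 0.1 °C: CPT ≈ 43.0 °C

43.0 °C


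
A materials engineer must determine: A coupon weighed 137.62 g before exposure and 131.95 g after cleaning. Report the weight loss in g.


Weight loss = initial − final
WL = 137.62 − 131.95 = 5.67 g

5.67 g


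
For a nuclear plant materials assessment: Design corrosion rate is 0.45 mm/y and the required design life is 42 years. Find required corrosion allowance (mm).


Corrosion allowance = CR × design life
CA = 0.45 * 42 = 18.9 mm

18.9 mm


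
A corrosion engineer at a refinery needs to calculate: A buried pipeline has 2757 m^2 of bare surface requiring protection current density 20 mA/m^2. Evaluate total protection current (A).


I = area * current density, then convert mA → A (÷1000)
I = 2757 * 20 / 1000 = 55.14 A

55.14 A


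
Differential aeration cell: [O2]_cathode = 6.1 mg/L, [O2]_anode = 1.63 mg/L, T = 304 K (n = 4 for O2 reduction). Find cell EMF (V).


Apply the Nernst concentration-cell relation: E = (RT/nF)*ln(C_cathode/C_anode)
RT/nF = 8.314*304/(4*96485) = 0.00654883 V
ln(6.1/1.63) = 1.31971
E = 0.00654883 * 1.31971 = 0.00864 V

0.00864 V


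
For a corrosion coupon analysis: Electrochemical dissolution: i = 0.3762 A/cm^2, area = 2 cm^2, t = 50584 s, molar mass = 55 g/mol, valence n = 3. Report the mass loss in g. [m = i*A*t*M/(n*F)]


Apply Faraday's law: m = i*A*t*M / (n*F)
Total charge passed Q = i*A*t = 0.3762*2*50584 = 38059.4016 C
m = Q*M/(n*F) = 38059.4016*55/(3*96485) = 7.2318 g

7.2318 g


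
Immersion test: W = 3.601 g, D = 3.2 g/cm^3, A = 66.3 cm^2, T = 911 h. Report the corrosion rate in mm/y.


Apply the mm/y weight-loss relation: CR = 87600 * W / (D * A * T)
Numerator: 87600 * 3.601 = 315447.6
Denominator: 3.2 * 66.3 * 911 = 193277.76
CR = 315447.6 / 193277.76 = 1.63209 mm/y

1.63209 mm/y


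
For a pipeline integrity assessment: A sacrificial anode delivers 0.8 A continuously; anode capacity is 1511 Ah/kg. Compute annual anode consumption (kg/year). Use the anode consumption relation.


Annual consumption = current * hours per year / capacity
Rate = 0.8 * 8760 / 1511 = 4.6 kg/year

4.6 kg/year


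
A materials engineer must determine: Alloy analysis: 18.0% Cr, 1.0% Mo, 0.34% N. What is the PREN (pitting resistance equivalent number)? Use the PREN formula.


Apply the PREN formula: PREN = Cr + 3.3*Mo + 16*N
PREN = 18.0 + 3.3*1.0 + 16*0.34
PREN = 18.0 + 3.3 + 5.44 = 26.74

26.74


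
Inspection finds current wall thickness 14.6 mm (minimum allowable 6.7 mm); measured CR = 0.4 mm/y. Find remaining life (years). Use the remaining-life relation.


Apply the remaining-life relation: RL = (t_current − t_min) / CR
RL = (14.6 − 6.7) / 0.4 = 7.9 / 0.4 = 19.8 years

19.8 years


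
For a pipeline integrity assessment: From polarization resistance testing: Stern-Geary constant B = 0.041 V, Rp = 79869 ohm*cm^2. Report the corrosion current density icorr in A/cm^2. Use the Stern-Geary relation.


Apply the Stern-Geary relation: icorr = B / Rp
icorr = 0.041 / 79869 = 5.133×10^-7 A/cm^2

5.133×10^-7 A/cm^2


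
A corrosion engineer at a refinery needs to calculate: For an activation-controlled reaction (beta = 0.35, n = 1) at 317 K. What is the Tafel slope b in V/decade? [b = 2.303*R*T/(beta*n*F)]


Apply the Tafel slope relation: b = 2.303*R*T/(beta*n*F)
Numerator: 2.303 * 8.314 * 317 = 6069.64
Denominator: 0.35 * 1 * 96485 = 33769.75
b = 6069.64 / 33769.75 = 0.1797 V/decade

0.1797 V/decade


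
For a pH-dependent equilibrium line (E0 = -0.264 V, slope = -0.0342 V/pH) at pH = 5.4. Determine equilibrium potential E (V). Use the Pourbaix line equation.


Apply the Pourbaix line equation: E = E0 + slope*pH
E = -0.264 + (-0.0342)*5.4 = -0.264 + (-0.18468) = -0.44868 V
Rounded to 4 decimal places: E = -0.4487 V

-0.4487 V


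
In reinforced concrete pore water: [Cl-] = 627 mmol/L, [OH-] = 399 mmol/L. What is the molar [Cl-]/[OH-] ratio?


Threshold parameter = [Cl-] / [OH-] (molar basis; both in mmol/L, so units cancel)
Ratio = 627 / 399 = 1.57

1.57


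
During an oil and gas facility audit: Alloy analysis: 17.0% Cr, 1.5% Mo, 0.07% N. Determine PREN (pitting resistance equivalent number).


Apply the PREN formula: PREN = Cr + 3.3*Mo + 16*N
PREN = 17.0 + 3.3*1.5 + 16*0.07
PREN = 17.0 + 4.95 + 1.12 = 23.07

23.07


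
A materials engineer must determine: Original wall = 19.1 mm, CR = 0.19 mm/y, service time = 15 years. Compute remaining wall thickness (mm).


Remaining wall = original − CR × time
t = 19.1 − 0.19*15 = 19.1 − 2.85 = 16.25 mm

16.25 mm


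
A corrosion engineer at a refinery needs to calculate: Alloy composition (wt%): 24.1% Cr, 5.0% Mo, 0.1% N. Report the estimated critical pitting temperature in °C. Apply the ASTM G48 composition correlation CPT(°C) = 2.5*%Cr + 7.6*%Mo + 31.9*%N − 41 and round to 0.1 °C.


Apply the ASTM G48 empirical CPT estimate: CPT(°C) = 2.5*%Cr + 7.6*%Mo + 31.9*%N − 41
2.5*24.1 = 60.25; 7.6*5.0 = 38; 31.9*0.1 = 3.19
CPT = 60.25 + 38 + 3.19 − 41 = 60.44 °C
Rounded to 0.1 °C: CPT ≈ 60.4 °C

60.4 °C


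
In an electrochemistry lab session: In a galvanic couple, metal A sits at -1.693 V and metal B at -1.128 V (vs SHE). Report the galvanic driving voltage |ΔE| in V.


Driving voltage is the absolute potential difference.
|ΔE| = |-1.693 − (-1.128)| = 0.565 V

0.565 V


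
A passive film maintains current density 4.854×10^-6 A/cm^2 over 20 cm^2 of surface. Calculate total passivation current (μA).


I = i_pass * A, then convert A → μA (×10^6)
I = 4.854×10^-6 * 20 * 10^6 = 97.08 μA

97.08 μA


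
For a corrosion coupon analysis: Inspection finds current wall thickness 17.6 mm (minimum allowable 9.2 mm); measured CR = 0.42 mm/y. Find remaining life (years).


Apply the remaining-life relation: RL = (t_current − t_min) / CR
RL = (17.6 − 9.2) / 0.42 = 8.4 / 0.42 = 20.0 years

20.0 years


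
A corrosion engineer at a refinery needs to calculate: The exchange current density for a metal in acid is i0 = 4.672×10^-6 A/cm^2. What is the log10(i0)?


i0 = 4.672×10^-6 A/cm^2
log10(i0) = -5.33

-5.33


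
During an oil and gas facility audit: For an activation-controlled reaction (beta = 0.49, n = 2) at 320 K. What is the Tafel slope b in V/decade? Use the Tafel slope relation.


Apply the Tafel slope relation: b = 2.303*R*T/(beta*n*F)
Numerator: 2.303 * 8.314 * 320 = 6127.09
Denominator: 0.49 * 2 * 96485 = 94555.3
b = 6127.09 / 94555.3 = 0.065 V/decade

0.065 V/decade


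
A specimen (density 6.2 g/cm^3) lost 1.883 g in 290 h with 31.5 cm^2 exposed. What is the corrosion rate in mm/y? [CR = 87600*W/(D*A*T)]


Apply the mm/y weight-loss relation: CR = 87600 * W / (D * A * T)
Numerator: 87600 * 1.883 = 164950.8
Denominator: 6.2 * 31.5 * 290 = 56637.0
CR = 164950.8 / 56637.0 = 2.9124 mm/y

2.9124 mm/y


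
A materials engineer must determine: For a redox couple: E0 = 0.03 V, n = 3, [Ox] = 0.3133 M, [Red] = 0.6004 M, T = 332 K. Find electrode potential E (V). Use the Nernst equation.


Apply the Nernst equation: E = E0 + (RT/nF)*ln([Ox]/[Red])
Step 1: RT/nF = 8.314*332/(3*96485) = 0.00953602 V
Step 2: [Ox]/[Red] = 0.3133/0.6004 = 0.521819
Step 3: ln(0.521819) = -0.650434
Step 4: correction = 0.00953602 * -0.650434 = -0.006 V
E = 0.03 + -0.006 = 0.024 V

0.024 V


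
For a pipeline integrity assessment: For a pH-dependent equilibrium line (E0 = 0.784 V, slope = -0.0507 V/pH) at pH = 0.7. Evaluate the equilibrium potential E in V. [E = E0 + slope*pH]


Apply the Pourbaix line equation: E = E0 + slope*pH
E = 0.784 + (-0.0507)*0.7 = 0.784 + (-0.03549) = 0.74851 V
Rounded to 3 decimal places: E = 0.749 V

0.749 V


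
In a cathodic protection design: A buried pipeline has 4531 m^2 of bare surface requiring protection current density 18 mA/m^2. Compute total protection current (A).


I = area * current density, then convert mA → A (÷1000)
I = 4531 * 18 / 1000 = 81.56 A

81.56 A


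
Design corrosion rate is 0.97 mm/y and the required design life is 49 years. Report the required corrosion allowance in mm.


Corrosion allowance = CR × design life
CA = 0.97 * 49 = 47.53 mm

47.53 mm


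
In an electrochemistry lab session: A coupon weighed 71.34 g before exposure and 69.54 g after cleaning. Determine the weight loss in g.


Weight loss = initial − final
WL = 71.34 − 69.54 = 1.8 g

1.8 g


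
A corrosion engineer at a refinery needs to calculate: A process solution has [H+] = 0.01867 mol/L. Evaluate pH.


pH = −log10[H+]
pH = −log10(0.01867) = 1.73

1.73


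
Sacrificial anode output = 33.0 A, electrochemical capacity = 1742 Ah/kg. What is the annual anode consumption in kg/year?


Annual consumption = current * hours per year / capacity
Rate = 33.0 * 8760 / 1742 = 165.9 kg/year

165.9 kg/year


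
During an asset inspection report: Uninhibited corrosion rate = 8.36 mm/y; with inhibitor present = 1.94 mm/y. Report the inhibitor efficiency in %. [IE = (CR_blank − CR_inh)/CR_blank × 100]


Apply the inhibitor-efficiency definition: IE = (CR_blank − CR_inh)/CR_blank × 100
IE = (8.36 − 1.94) / 8.36 × 100
IE = 6.42 / 8.36 × 100 = 76.8 %

76.8 %


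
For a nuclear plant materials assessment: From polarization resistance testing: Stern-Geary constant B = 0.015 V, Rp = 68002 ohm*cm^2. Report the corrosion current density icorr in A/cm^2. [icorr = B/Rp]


Apply the Stern-Geary relation: icorr = B / Rp
icorr = 0.015 / 68002 = 2.206×10^-7 A/cm^2

2.206×10^-7 A/cm^2


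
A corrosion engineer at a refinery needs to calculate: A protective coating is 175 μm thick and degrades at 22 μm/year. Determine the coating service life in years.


Service life = thickness / degradation rate
Life = 175 / 22 = 8.0 years

8.0 years


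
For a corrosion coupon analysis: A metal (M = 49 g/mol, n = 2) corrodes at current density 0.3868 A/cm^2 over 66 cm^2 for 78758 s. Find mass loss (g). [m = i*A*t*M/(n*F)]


Apply Faraday's law: m = i*A*t*M / (n*F)
Total charge passed Q = i*A*t = 0.3868*66*78758 = 2010597.2304 C
m = Q*M/(n*F) = 2010597.2304*49/(2*96485) = 510.54187 g

510.54187 g


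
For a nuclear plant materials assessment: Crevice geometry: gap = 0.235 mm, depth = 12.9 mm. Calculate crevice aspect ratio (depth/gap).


Aspect ratio = depth / gap
Ratio = 12.9 / 0.235 = 54.9

54.9


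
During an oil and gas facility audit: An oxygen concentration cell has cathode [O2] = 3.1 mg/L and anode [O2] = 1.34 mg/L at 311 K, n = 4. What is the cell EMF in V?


Apply the Nernst concentration-cell relation: E = (RT/nF)*ln(C_cathode/C_anode)
RT/nF = 8.314*311/(4*96485) = 0.00669963 V
ln(3.1/1.34) = 0.83873
E = 0.00669963 * 0.83873 = 0.00562 V

0.00562 V


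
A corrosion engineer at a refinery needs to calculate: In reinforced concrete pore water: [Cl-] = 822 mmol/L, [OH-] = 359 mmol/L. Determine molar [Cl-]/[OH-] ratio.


Threshold parameter = [Cl-] / [OH-] (molar basis; both in mmol/L, so units cancel)
Ratio = 822 / 359 = 2.29

2.29
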